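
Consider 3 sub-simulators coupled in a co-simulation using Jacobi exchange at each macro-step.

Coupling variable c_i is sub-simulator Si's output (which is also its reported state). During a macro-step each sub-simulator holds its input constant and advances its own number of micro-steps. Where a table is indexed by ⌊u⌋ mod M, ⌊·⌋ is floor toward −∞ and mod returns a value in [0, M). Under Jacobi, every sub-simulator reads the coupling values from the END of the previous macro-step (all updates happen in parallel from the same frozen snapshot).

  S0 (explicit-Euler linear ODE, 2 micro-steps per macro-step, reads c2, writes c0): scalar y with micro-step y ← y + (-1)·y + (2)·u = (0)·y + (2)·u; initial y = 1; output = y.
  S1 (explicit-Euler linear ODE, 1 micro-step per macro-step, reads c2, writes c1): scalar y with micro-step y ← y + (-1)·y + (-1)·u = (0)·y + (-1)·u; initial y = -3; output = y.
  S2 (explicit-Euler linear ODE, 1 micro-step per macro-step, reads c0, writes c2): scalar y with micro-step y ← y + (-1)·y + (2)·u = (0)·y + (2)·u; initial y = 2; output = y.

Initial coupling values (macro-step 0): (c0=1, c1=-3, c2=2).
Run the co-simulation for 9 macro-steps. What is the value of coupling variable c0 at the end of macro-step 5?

c0 at macro-step 5 = 64

macro 1: S0 reads c2=2 → after 2×micro: 4; S1 reads c2=2 → after 1×micro: -2; S2 reads c0=1 → after 1×micro: 2 ⇒ (c0=4, c1=-2, c2=2)
macro 2: S0 reads c2=2 → after 2×micro: 4; S1 reads c2=2 → after 1×micro: -2; S2 reads c0=4 → after 1×micro: 8 ⇒ (c0=4, c1=-2, c2=8)
macro 3: S0 reads c2=8 → after 2×micro: 16; S1 reads c2=8 → after 1×micro: -8; S2 reads c0=4 → after 1×micro: 8 ⇒ (c0=16, c1=-8, c2=8)
macro 4: S0 reads c2=8 → after 2×micro: 16; S1 reads c2=8 → after 1×micro: -8; S2 reads c0=16 → after 1×micro: 32 ⇒ (c0=16, c1=-8, c2=32)
macro 5: S0 reads c2=32 → after 2×micro: 64; S1 reads c2=32 → after 1×micro: -32; S2 reads c0=16 → after 1×micro: 32 ⇒ (c0=64, c1=-32, c2=32)
macro 6: S0 reads c2=32 → after 2×micro: 64; S1 reads c2=32 → after 1×micro: -32; S2 reads c0=64 → after 1×micro: 128 ⇒ (c0=64, c1=-32, c2=128)
macro 7: S0 reads c2=128 → after 2×micro: 256; S1 reads c2=128 → after 1×micro: -128; S2 reads c0=64 → after 1×micro: 128 ⇒ (c0=256, c1=-128, c2=128)
macro 8: S0 reads c2=128 → after 2×micro: 256; S1 reads c2=128 → after 1×micro: -128; S2 reads c0=256 → after 1×micro: 512 ⇒ (c0=256, c1=-128, c2=512)
macro 9: S0 reads c2=512 → after 2×micro: 1024; S1 reads c2=512 → after 1×micro: -512; S2 reads c0=256 → after 1×micro: 512 ⇒ (c0=1024, c1=-512, c2=512)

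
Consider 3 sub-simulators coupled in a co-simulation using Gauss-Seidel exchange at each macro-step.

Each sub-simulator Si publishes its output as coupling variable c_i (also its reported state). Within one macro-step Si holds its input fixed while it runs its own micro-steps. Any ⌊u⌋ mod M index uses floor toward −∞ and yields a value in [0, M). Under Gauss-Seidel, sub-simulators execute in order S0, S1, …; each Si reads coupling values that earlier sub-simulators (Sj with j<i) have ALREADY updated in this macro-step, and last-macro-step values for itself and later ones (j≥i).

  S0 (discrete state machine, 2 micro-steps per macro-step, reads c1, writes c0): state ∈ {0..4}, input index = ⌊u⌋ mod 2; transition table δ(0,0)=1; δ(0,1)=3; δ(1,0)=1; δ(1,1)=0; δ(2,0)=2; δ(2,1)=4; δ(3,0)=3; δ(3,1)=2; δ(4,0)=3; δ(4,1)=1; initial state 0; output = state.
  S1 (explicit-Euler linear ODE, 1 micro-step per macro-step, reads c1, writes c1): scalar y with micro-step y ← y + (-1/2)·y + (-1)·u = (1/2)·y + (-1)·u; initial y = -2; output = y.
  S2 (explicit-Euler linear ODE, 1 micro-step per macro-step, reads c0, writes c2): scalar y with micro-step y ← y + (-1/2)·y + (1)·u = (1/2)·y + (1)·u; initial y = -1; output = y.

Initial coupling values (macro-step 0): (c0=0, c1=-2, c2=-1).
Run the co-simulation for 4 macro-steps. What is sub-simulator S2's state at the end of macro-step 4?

macro 1: S0 reads c1=-2 → after 2×micro: 1; S1 reads c1=-2 → after 1×micro: 1; S2 reads c0=1 → after 1×micro: 1/2 ⇒ (c0=1, c1=1, c2=1/2)
macro 2: S0 reads c1=1 → after 2×micro: 3; S1 reads c1=1 → after 1×micro: -1/2; S2 reads c0=3 → after 1×micro: 13/4 ⇒ (c0=3, c1=-1/2, c2=13/4)
macro 3: S0 reads c1=-1/2 → after 2×micro: 4; S1 reads c1=-1/2 → after 1×micro: 1/4; S2 reads c0=4 → after 1×micro: 45/8 ⇒ (c0=4, c1=1/4, c2=45/8)
macro 4: S0 reads c1=1/4 → after 2×micro: 3; S1 reads c1=1/4 → after 1×micro: -1/8; S2 reads c0=3 → after 1×micro: 93/16 ⇒ (c0=3, c1=-1/8, c2=93/16)

S2 state at macro-step 4 = 93/16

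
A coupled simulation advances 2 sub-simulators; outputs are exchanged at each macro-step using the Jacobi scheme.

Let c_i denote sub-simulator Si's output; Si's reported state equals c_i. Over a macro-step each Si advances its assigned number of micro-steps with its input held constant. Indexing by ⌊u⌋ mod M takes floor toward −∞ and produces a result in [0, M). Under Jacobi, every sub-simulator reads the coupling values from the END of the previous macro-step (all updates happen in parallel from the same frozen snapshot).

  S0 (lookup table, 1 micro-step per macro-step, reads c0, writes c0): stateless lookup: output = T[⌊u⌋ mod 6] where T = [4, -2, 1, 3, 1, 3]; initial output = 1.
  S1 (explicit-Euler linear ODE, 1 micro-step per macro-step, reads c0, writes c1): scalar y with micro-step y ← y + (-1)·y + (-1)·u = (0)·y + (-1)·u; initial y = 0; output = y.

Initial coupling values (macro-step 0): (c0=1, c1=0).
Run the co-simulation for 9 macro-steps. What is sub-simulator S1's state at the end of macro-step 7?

macro 1: S0 reads c0=1 → after 1×micro: -2; S1 reads c0=1 → after 1×micro: -1 ⇒ (c0=-2, c1=-1)
macro 2: S0 reads c0=-2 → after 1×micro: 1; S1 reads c0=-2 → after 1×micro: 2 ⇒ (c0=1, c1=2)
macro 3: S0 reads c0=1 → after 1×micro: -2; S1 reads c0=1 → after 1×micro: -1 ⇒ (c0=-2, c1=-1)
macro 4: S0 reads c0=-2 → after 1×micro: 1; S1 reads c0=-2 → after 1×micro: 2 ⇒ (c0=1, c1=2)
macro 5: S0 reads c0=1 → after 1×micro: -2; S1 reads c0=1 → after 1×micro: -1 ⇒ (c0=-2, c1=-1)
macro 6: S0 reads c0=-2 → after 1×micro: 1; S1 reads c0=-2 → after 1×micro: 2 ⇒ (c0=1, c1=2)
macro 7: S0 reads c0=1 → after 1×micro: -2; S1 reads c0=1 → after 1×micro: -1 ⇒ (c0=-2, c1=-1)
macro 8: S0 reads c0=-2 → after 1×micro: 1; S1 reads c0=-2 → after 1×micro: 2 ⇒ (c0=1, c1=2)
macro 9: S0 reads c0=1 → after 1×micro: -2; S1 reads c0=1 → after 1×micro: -1 ⇒ (c0=-2, c1=-1)

S1 state at macro-step 7 = -1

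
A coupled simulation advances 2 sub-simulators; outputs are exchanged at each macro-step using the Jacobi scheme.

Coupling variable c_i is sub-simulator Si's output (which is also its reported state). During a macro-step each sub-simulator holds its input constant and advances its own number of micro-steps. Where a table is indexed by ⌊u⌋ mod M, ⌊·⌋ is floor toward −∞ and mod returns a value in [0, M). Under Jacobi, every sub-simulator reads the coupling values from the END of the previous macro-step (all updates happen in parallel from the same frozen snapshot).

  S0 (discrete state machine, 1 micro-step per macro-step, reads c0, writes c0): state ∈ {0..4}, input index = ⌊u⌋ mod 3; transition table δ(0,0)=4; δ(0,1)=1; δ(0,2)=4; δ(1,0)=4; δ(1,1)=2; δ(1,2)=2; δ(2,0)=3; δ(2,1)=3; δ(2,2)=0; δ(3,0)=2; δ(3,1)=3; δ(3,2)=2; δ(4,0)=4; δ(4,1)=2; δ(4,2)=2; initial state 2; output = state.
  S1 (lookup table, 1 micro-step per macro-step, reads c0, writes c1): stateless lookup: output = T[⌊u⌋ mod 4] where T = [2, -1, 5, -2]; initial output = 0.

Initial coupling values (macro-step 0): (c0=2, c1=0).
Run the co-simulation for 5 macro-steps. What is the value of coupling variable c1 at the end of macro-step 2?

c1 at macro-step 2 = 2

macro 1: S0 reads c0=2 → after 1×micro: 0; S1 reads c0=2 → after 1×micro: 5 ⇒ (c0=0, c1=5)
macro 2: S0 reads c0=0 → after 1×micro: 4; S1 reads c0=0 → after 1×micro: 2 ⇒ (c0=4, c1=2)
macro 3: S0 reads c0=4 → after 1×micro: 2; S1 reads c0=4 → after 1×micro: 2 ⇒ (c0=2, c1=2)
macro 4: S0 reads c0=2 → after 1×micro: 0; S1 reads c0=2 → after 1×micro: 5 ⇒ (c0=0, c1=5)
macro 5: S0 reads c0=0 → after 1×micro: 4; S1 reads c0=0 → after 1×micro: 2 ⇒ (c0=4, c1=2)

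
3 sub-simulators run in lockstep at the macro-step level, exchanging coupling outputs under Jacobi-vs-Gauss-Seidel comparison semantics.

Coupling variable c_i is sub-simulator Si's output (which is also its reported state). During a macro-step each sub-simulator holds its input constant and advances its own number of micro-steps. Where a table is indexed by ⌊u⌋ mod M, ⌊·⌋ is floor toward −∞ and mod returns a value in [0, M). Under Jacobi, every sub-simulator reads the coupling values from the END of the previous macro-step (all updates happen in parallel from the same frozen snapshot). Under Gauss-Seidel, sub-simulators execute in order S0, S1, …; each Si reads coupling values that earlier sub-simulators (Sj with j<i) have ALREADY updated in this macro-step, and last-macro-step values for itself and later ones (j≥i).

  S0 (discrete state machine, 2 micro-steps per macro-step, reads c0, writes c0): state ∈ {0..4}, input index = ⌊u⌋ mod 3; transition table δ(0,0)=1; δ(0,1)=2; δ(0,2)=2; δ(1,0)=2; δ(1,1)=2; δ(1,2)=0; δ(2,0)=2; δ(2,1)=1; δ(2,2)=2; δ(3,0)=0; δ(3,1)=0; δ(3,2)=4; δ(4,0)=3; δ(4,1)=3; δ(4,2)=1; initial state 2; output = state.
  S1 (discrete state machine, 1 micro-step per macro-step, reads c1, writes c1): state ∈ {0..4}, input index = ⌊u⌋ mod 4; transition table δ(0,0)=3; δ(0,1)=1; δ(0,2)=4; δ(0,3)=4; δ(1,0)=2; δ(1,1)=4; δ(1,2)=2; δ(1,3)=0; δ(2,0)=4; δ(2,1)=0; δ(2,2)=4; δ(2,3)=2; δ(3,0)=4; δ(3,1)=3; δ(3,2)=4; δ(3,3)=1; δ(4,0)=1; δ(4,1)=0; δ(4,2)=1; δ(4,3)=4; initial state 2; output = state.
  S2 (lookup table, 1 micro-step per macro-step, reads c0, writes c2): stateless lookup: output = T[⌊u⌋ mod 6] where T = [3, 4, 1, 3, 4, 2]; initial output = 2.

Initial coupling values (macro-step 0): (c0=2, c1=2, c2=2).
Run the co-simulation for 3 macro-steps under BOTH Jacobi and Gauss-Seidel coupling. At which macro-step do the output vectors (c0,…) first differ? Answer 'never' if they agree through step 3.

first divergence at macro-step: never

[Jacobi] macro 1: S0 reads c0=2 → after 2×micro: 2; S1 reads c1=2 → after 1×micro: 4; S2 reads c0=2 → after 1×micro: 1 ⇒ (c0=2, c1=4, c2=1)
[Jacobi] macro 2: S0 reads c0=2 → after 2×micro: 2; S1 reads c1=4 → after 1×micro: 1; S2 reads c0=2 → after 1×micro: 1 ⇒ (c0=2, c1=1, c2=1)
[Jacobi] macro 3: S0 reads c0=2 → after 2×micro: 2; S1 reads c1=1 → after 1×micro: 4; S2 reads c0=2 → after 1×micro: 1 ⇒ (c0=2, c1=4, c2=1)
[Gauss-Seidel] macro 1: S0 reads c0=2 → after 2×micro: 2; S1 reads c1=2 → after 1×micro: 4; S2 reads c0=2 → after 1×micro: 1 ⇒ (c0=2, c1=4, c2=1)
[Gauss-Seidel] macro 2: S0 reads c0=2 → after 2×micro: 2; S1 reads c1=4 → after 1×micro: 1; S2 reads c0=2 → after 1×micro: 1 ⇒ (c0=2, c1=1, c2=1)
[Gauss-Seidel] macro 3: S0 reads c0=2 → after 2×micro: 2; S1 reads c1=1 → after 1×micro: 4; S2 reads c0=2 → after 1×micro: 1 ⇒ (c0=2, c1=4, c2=1)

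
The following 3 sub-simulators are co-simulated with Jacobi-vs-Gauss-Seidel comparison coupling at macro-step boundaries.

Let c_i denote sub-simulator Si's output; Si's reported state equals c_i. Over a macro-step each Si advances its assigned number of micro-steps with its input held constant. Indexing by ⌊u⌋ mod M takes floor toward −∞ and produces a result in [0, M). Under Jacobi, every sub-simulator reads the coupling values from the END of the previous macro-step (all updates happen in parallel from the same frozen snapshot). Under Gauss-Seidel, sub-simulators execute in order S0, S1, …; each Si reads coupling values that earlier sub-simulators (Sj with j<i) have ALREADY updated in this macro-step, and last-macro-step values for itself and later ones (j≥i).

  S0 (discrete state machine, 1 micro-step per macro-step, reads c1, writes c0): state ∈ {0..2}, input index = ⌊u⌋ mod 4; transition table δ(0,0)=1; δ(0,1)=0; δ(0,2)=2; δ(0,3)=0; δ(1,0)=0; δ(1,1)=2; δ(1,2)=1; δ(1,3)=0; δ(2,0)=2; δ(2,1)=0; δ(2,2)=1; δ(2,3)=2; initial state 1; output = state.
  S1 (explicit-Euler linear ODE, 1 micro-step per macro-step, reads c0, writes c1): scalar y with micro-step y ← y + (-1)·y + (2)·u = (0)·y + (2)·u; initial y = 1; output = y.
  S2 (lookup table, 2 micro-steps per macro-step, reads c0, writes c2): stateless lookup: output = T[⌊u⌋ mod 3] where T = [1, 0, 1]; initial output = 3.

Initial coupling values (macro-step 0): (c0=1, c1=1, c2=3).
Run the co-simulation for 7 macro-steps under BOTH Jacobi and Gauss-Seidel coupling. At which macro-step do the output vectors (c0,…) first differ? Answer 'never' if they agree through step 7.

[Jacobi] macro 1: S0 reads c1=1 → after 1×micro: 2; S1 reads c0=1 → after 1×micro: 2; S2 reads c0=1 → after 2×micro: 0 ⇒ (c0=2, c1=2, c2=0)
[Jacobi] macro 2: S0 reads c1=2 → after 1×micro: 1; S1 reads c0=2 → after 1×micro: 4; S2 reads c0=2 → after 2×micro: 1 ⇒ (c0=1, c1=4, c2=1)
[Jacobi] macro 3: S0 reads c1=4 → after 1×micro: 0; S1 reads c0=1 → after 1×micro: 2; S2 reads c0=1 → after 2×micro: 0 ⇒ (c0=0, c1=2, c2=0)
[Jacobi] macro 4: S0 reads c1=2 → after 1×micro: 2; S1 reads c0=0 → after 1×micro: 0; S2 reads c0=0 → after 2×micro: 1 ⇒ (c0=2, c1=0, c2=1)
[Jacobi] macro 5: S0 reads c1=0 → after 1×micro: 2; S1 reads c0=2 → after 1×micro: 4; S2 reads c0=2 → after 2×micro: 1 ⇒ (c0=2, c1=4, c2=1)
[Jacobi] macro 6: S0 reads c1=4 → after 1×micro: 2; S1 reads c0=2 → after 1×micro: 4; S2 reads c0=2 → after 2×micro: 1 ⇒ (c0=2, c1=4, c2=1)
[Jacobi] macro 7: S0 reads c1=4 → after 1×micro: 2; S1 reads c0=2 → after 1×micro: 4; S2 reads c0=2 → after 2×micro: 1 ⇒ (c0=2, c1=4, c2=1)
[Gauss-Seidel] macro 1: S0 reads c1=1 → after 1×micro: 2; S1 reads c0=2 → after 1×micro: 4; S2 reads c0=2 → after 2×micro: 1 ⇒ (c0=2, c1=4, c2=1)
[Gauss-Seidel] macro 2: S0 reads c1=4 → after 1×micro: 2; S1 reads c0=2 → after 1×micro: 4; S2 reads c0=2 → after 2×micro: 1 ⇒ (c0=2, c1=4, c2=1)
[Gauss-Seidel] macro 3: S0 reads c1=4 → after 1×micro: 2; S1 reads c0=2 → after 1×micro: 4; S2 reads c0=2 → after 2×micro: 1 ⇒ (c0=2, c1=4, c2=1)
[Gauss-Seidel] macro 4: S0 reads c1=4 → after 1×micro: 2; S1 reads c0=2 → after 1×micro: 4; S2 reads c0=2 → after 2×micro: 1 ⇒ (c0=2, c1=4, c2=1)
[Gauss-Seidel] macro 5: S0 reads c1=4 → after 1×micro: 2; S1 reads c0=2 → after 1×micro: 4; S2 reads c0=2 → after 2×micro: 1 ⇒ (c0=2, c1=4, c2=1)
[Gauss-Seidel] macro 6: S0 reads c1=4 → after 1×micro: 2; S1 reads c0=2 → after 1×micro: 4; S2 reads c0=2 → after 2×micro: 1 ⇒ (c0=2, c1=4, c2=1)
[Gauss-Seidel] macro 7: S0 reads c1=4 → after 1×micro: 2; S1 reads c0=2 → after 1×micro: 4; S2 reads c0=2 → after 2×micro: 1 ⇒ (c0=2, c1=4, c2=1)

first divergence at macro-step: 1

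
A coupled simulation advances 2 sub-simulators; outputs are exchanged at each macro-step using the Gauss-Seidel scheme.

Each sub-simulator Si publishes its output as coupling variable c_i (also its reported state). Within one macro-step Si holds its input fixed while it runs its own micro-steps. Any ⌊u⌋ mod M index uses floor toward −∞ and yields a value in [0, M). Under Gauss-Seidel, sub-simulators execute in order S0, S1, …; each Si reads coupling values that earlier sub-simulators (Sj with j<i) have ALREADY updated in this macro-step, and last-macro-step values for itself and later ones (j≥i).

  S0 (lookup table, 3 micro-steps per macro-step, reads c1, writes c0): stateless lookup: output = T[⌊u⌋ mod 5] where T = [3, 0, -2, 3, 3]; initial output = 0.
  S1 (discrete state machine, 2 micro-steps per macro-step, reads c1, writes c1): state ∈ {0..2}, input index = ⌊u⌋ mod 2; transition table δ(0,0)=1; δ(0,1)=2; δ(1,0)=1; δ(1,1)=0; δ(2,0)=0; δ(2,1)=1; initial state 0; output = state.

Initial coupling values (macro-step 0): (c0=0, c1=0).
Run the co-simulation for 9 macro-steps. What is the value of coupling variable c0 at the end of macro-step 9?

c0 at macro-step 9 = -2

macro 1: S0 reads c1=0 → after 3×micro: 3; S1 reads c1=0 → after 2×micro: 1 ⇒ (c0=3, c1=1)
macro 2: S0 reads c1=1 → after 3×micro: 0; S1 reads c1=1 → after 2×micro: 2 ⇒ (c0=0, c1=2)
macro 3: S0 reads c1=2 → after 3×micro: -2; S1 reads c1=2 → after 2×micro: 1 ⇒ (c0=-2, c1=1)
macro 4: S0 reads c1=1 → after 3×micro: 0; S1 reads c1=1 → after 2×micro: 2 ⇒ (c0=0, c1=2)
macro 5: S0 reads c1=2 → after 3×micro: -2; S1 reads c1=2 → after 2×micro: 1 ⇒ (c0=-2, c1=1)
macro 6: S0 reads c1=1 → after 3×micro: 0; S1 reads c1=1 → after 2×micro: 2 ⇒ (c0=0, c1=2)
macro 7: S0 reads c1=2 → after 3×micro: -2; S1 reads c1=2 → after 2×micro: 1 ⇒ (c0=-2, c1=1)
macro 8: S0 reads c1=1 → after 3×micro: 0; S1 reads c1=1 → after 2×micro: 2 ⇒ (c0=0, c1=2)
macro 9: S0 reads c1=2 → after 3×micro: -2; S1 reads c1=2 → after 2×micro: 1 ⇒ (c0=-2, c1=1)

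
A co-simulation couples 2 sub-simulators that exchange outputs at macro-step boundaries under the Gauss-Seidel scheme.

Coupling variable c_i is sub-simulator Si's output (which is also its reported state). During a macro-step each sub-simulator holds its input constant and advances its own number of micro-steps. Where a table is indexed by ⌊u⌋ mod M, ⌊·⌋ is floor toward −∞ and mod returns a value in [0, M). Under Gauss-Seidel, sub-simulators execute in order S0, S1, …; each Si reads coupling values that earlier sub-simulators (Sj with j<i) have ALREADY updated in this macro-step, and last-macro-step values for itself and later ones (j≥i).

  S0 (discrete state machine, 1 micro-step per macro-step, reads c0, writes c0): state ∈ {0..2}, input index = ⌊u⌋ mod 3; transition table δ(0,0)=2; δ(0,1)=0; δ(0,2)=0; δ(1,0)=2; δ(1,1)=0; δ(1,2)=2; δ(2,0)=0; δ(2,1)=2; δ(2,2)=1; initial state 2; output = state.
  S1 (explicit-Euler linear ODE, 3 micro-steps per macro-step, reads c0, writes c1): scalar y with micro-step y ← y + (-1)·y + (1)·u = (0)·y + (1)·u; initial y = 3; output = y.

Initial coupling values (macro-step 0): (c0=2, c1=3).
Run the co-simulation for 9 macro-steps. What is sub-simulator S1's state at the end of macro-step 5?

macro 1: S0 reads c0=2 → after 1×micro: 1; S1 reads c0=1 → after 3×micro: 1 ⇒ (c0=1, c1=1)
macro 2: S0 reads c0=1 → after 1×micro: 0; S1 reads c0=0 → after 3×micro: 0 ⇒ (c0=0, c1=0)
macro 3: S0 reads c0=0 → after 1×micro: 2; S1 reads c0=2 → after 3×micro: 2 ⇒ (c0=2, c1=2)
macro 4: S0 reads c0=2 → after 1×micro: 1; S1 reads c0=1 → after 3×micro: 1 ⇒ (c0=1, c1=1)
macro 5: S0 reads c0=1 → after 1×micro: 0; S1 reads c0=0 → after 3×micro: 0 ⇒ (c0=0, c1=0)
macro 6: S0 reads c0=0 → after 1×micro: 2; S1 reads c0=2 → after 3×micro: 2 ⇒ (c0=2, c1=2)
macro 7: S0 reads c0=2 → after 1×micro: 1; S1 reads c0=1 → after 3×micro: 1 ⇒ (c0=1, c1=1)
macro 8: S0 reads c0=1 → after 1×micro: 0; S1 reads c0=0 → after 3×micro: 0 ⇒ (c0=0, c1=0)
macro 9: S0 reads c0=0 → after 1×micro: 2; S1 reads c0=2 → after 3×micro: 2 ⇒ (c0=2, c1=2)

S1 state at macro-step 5 = 0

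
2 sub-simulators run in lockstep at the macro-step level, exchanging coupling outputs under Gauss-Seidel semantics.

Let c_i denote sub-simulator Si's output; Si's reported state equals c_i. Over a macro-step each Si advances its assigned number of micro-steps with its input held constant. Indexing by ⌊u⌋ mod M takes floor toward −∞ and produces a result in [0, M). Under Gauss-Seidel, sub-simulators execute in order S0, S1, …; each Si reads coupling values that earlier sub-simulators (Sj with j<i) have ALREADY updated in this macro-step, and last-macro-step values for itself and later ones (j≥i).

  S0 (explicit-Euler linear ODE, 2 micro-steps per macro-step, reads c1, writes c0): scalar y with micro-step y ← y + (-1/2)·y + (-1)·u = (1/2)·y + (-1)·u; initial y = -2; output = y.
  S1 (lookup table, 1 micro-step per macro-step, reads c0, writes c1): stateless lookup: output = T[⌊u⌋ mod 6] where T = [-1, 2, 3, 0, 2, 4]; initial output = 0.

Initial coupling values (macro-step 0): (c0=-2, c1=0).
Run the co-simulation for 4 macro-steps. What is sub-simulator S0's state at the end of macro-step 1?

macro 1: S0 reads c1=0 → after 2×micro: -1/2; S1 reads c0=-1/2 → after 1×micro: 4 ⇒ (c0=-1/2, c1=4)
macro 2: S0 reads c1=4 → after 2×micro: -49/8; S1 reads c0=-49/8 → after 1×micro: 4 ⇒ (c0=-49/8, c1=4)
macro 3: S0 reads c1=4 → after 2×micro: -241/32; S1 reads c0=-241/32 → after 1×micro: 2 ⇒ (c0=-241/32, c1=2)
macro 4: S0 reads c1=2 → after 2×micro: -625/128; S1 reads c0=-625/128 → after 1×micro: 2 ⇒ (c0=-625/128, c1=2)

S0 state at macro-step 1 = -1/2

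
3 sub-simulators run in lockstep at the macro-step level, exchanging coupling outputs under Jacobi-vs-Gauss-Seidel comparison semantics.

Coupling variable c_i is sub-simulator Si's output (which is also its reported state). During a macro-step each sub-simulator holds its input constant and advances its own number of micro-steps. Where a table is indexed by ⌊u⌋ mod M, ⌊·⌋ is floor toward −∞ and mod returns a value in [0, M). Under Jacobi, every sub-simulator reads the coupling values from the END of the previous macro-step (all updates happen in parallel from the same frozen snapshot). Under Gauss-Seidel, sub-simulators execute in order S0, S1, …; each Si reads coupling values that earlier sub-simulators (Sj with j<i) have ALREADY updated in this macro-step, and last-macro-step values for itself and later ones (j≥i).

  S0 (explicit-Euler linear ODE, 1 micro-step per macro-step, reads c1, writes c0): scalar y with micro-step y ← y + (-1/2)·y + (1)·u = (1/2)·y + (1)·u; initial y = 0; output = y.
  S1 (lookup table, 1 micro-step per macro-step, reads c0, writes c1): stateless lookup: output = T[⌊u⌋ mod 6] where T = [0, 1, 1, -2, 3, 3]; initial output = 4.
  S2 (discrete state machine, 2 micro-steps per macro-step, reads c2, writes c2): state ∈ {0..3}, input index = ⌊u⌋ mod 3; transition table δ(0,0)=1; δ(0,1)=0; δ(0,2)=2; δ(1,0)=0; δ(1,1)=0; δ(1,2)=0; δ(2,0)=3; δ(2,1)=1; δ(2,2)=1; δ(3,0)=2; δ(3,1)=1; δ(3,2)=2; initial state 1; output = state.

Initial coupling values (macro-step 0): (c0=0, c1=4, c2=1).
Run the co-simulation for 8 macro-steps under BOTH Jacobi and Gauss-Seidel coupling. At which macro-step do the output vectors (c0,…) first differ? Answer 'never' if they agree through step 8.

[Jacobi] macro 1: S0 reads c1=4 → after 1×micro: 4; S1 reads c0=0 → after 1×micro: 0; S2 reads c2=1 → after 2×micro: 0 ⇒ (c0=4, c1=0, c2=0)
[Jacobi] macro 2: S0 reads c1=0 → after 1×micro: 2; S1 reads c0=4 → after 1×micro: 3; S2 reads c2=0 → after 2×micro: 0 ⇒ (c0=2, c1=3, c2=0)
[Jacobi] macro 3: S0 reads c1=3 → after 1×micro: 4; S1 reads c0=2 → after 1×micro: 1; S2 reads c2=0 → after 2×micro: 0 ⇒ (c0=4, c1=1, c2=0)
[Jacobi] macro 4: S0 reads c1=1 → after 1×micro: 3; S1 reads c0=4 → after 1×micro: 3; S2 reads c2=0 → after 2×micro: 0 ⇒ (c0=3, c1=3, c2=0)
[Jacobi] macro 5: S0 reads c1=3 → after 1×micro: 9/2; S1 reads c0=3 → after 1×micro: -2; S2 reads c2=0 → after 2×micro: 0 ⇒ (c0=9/2, c1=-2, c2=0)
[Jacobi] macro 6: S0 reads c1=-2 → after 1×micro: 1/4; S1 reads c0=9/2 → after 1×micro: 3; S2 reads c2=0 → after 2×micro: 0 ⇒ (c0=1/4, c1=3, c2=0)
[Jacobi] macro 7: S0 reads c1=3 → after 1×micro: 25/8; S1 reads c0=1/4 → after 1×micro: 0; S2 reads c2=0 → after 2×micro: 0 ⇒ (c0=25/8, c1=0, c2=0)
[Jacobi] macro 8: S0 reads c1=0 → after 1×micro: 25/16; S1 reads c0=25/8 → after 1×micro: -2; S2 reads c2=0 → after 2×micro: 0 ⇒ (c0=25/16, c1=-2, c2=0)
[Gauss-Seidel] macro 1: S0 reads c1=4 → after 1×micro: 4; S1 reads c0=4 → after 1×micro: 3; S2 reads c2=1 → after 2×micro: 0 ⇒ (c0=4, c1=3, c2=0)
[Gauss-Seidel] macro 2: S0 reads c1=3 → after 1×micro: 5; S1 reads c0=5 → after 1×micro: 3; S2 reads c2=0 → after 2×micro: 0 ⇒ (c0=5, c1=3, c2=0)
[Gauss-Seidel] macro 3: S0 reads c1=3 → after 1×micro: 11/2; S1 reads c0=11/2 → after 1×micro: 3; S2 reads c2=0 → after 2×micro: 0 ⇒ (c0=11/2, c1=3, c2=0)
[Gauss-Seidel] macro 4: S0 reads c1=3 → after 1×micro: 23/4; S1 reads c0=23/4 → after 1×micro: 3; S2 reads c2=0 → after 2×micro: 0 ⇒ (c0=23/4, c1=3, c2=0)
[Gauss-Seidel] macro 5: S0 reads c1=3 → after 1×micro: 47/8; S1 reads c0=47/8 → after 1×micro: 3; S2 reads c2=0 → after 2×micro: 0 ⇒ (c0=47/8, c1=3, c2=0)
[Gauss-Seidel] macro 6: S0 reads c1=3 → after 1×micro: 95/16; S1 reads c0=95/16 → after 1×micro: 3; S2 reads c2=0 → after 2×micro: 0 ⇒ (c0=95/16, c1=3, c2=0)
[Gauss-Seidel] macro 7: S0 reads c1=3 → after 1×micro: 191/32; S1 reads c0=191/32 → after 1×micro: 3; S2 reads c2=0 → after 2×micro: 0 ⇒ (c0=191/32, c1=3, c2=0)
[Gauss-Seidel] macro 8: S0 reads c1=3 → after 1×micro: 383/64; S1 reads c0=383/64 → after 1×micro: 3; S2 reads c2=0 → after 2×micro: 0 ⇒ (c0=383/64, c1=3, c2=0)

first divergence at macro-step: 1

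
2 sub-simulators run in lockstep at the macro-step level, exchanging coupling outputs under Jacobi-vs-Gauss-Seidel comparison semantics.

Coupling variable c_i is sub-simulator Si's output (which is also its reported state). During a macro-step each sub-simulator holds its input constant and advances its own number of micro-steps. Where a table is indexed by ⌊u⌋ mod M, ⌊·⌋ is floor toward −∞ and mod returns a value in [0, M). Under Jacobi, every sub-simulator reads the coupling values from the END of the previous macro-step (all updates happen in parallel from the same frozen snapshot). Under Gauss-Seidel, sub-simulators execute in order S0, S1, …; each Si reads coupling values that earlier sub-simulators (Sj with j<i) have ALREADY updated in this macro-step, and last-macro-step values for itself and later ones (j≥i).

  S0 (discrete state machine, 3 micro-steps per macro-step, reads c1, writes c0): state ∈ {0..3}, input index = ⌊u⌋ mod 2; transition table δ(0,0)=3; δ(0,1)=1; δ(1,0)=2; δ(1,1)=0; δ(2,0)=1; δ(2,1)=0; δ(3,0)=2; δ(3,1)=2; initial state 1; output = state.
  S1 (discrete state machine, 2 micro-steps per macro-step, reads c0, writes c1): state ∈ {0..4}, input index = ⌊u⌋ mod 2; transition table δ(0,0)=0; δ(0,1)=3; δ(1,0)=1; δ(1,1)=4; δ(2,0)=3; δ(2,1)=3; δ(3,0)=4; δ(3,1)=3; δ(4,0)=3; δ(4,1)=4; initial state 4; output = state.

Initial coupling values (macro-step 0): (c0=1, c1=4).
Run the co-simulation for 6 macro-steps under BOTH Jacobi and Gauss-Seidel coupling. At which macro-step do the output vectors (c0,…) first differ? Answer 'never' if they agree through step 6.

first divergence at macro-step: never

[Jacobi] macro 1: S0 reads c1=4 → after 3×micro: 2; S1 reads c0=1 → after 2×micro: 4 ⇒ (c0=2, c1=4)
[Jacobi] macro 2: S0 reads c1=4 → after 3×micro: 1; S1 reads c0=2 → after 2×micro: 4 ⇒ (c0=1, c1=4)
[Jacobi] macro 3: S0 reads c1=4 → after 3×micro: 2; S1 reads c0=1 → after 2×micro: 4 ⇒ (c0=2, c1=4)
[Jacobi] macro 4: S0 reads c1=4 → after 3×micro: 1; S1 reads c0=2 → after 2×micro: 4 ⇒ (c0=1, c1=4)
[Jacobi] macro 5: S0 reads c1=4 → after 3×micro: 2; S1 reads c0=1 → after 2×micro: 4 ⇒ (c0=2, c1=4)
[Jacobi] macro 6: S0 reads c1=4 → after 3×micro: 1; S1 reads c0=2 → after 2×micro: 4 ⇒ (c0=1, c1=4)
[Gauss-Seidel] macro 1: S0 reads c1=4 → after 3×micro: 2; S1 reads c0=2 → after 2×micro: 4 ⇒ (c0=2, c1=4)
[Gauss-Seidel] macro 2: S0 reads c1=4 → after 3×micro: 1; S1 reads c0=1 → after 2×micro: 4 ⇒ (c0=1, c1=4)
[Gauss-Seidel] macro 3: S0 reads c1=4 → after 3×micro: 2; S1 reads c0=2 → after 2×micro: 4 ⇒ (c0=2, c1=4)
[Gauss-Seidel] macro 4: S0 reads c1=4 → after 3×micro: 1; S1 reads c0=1 → after 2×micro: 4 ⇒ (c0=1, c1=4)
[Gauss-Seidel] macro 5: S0 reads c1=4 → after 3×micro: 2; S1 reads c0=2 → after 2×micro: 4 ⇒ (c0=2, c1=4)
[Gauss-Seidel] macro 6: S0 reads c1=4 → after 3×micro: 1; S1 reads c0=1 → after 2×micro: 4 ⇒ (c0=1, c1=4)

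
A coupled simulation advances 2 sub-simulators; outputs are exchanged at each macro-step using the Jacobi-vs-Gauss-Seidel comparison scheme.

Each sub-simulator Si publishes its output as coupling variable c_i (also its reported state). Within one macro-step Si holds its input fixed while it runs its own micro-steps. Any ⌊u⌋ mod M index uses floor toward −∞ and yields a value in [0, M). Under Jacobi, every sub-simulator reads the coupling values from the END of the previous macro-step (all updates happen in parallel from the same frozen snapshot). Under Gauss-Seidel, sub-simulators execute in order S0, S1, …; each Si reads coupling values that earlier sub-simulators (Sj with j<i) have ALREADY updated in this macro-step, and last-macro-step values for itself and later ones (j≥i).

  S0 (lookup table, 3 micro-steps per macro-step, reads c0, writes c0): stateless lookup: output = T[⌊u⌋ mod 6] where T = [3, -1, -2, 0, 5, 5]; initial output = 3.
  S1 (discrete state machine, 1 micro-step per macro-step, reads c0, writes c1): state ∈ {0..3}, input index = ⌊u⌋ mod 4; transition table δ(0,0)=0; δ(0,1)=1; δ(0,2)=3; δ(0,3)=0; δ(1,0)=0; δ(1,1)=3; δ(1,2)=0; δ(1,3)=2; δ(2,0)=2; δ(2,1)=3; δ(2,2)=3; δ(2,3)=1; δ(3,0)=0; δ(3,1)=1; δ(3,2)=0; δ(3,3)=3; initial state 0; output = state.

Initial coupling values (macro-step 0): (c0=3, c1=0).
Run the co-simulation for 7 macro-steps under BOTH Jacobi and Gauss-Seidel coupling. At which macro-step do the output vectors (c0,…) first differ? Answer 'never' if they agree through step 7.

first divergence at macro-step: never

[Jacobi] macro 1: S0 reads c0=3 → after 3×micro: 0; S1 reads c0=3 → after 1×micro: 0 ⇒ (c0=0, c1=0)
[Jacobi] macro 2: S0 reads c0=0 → after 3×micro: 3; S1 reads c0=0 → after 1×micro: 0 ⇒ (c0=3, c1=0)
[Jacobi] macro 3: S0 reads c0=3 → after 3×micro: 0; S1 reads c0=3 → after 1×micro: 0 ⇒ (c0=0, c1=0)
[Jacobi] macro 4: S0 reads c0=0 → after 3×micro: 3; S1 reads c0=0 → after 1×micro: 0 ⇒ (c0=3, c1=0)
[Jacobi] macro 5: S0 reads c0=3 → after 3×micro: 0; S1 reads c0=3 → after 1×micro: 0 ⇒ (c0=0, c1=0)
[Jacobi] macro 6: S0 reads c0=0 → after 3×micro: 3; S1 reads c0=0 → after 1×micro: 0 ⇒ (c0=3, c1=0)
[Jacobi] macro 7: S0 reads c0=3 → after 3×micro: 0; S1 reads c0=3 → after 1×micro: 0 ⇒ (c0=0, c1=0)
[Gauss-Seidel] macro 1: S0 reads c0=3 → after 3×micro: 0; S1 reads c0=0 → after 1×micro: 0 ⇒ (c0=0, c1=0)
[Gauss-Seidel] macro 2: S0 reads c0=0 → after 3×micro: 3; S1 reads c0=3 → after 1×micro: 0 ⇒ (c0=3, c1=0)
[Gauss-Seidel] macro 3: S0 reads c0=3 → after 3×micro: 0; S1 reads c0=0 → after 1×micro: 0 ⇒ (c0=0, c1=0)
[Gauss-Seidel] macro 4: S0 reads c0=0 → after 3×micro: 3; S1 reads c0=3 → after 1×micro: 0 ⇒ (c0=3, c1=0)
[Gauss-Seidel] macro 5: S0 reads c0=3 → after 3×micro: 0; S1 reads c0=0 → after 1×micro: 0 ⇒ (c0=0, c1=0)
[Gauss-Seidel] macro 6: S0 reads c0=0 → after 3×micro: 3; S1 reads c0=3 → after 1×micro: 0 ⇒ (c0=3, c1=0)
[Gauss-Seidel] macro 7: S0 reads c0=3 → after 3×micro: 0; S1 reads c0=0 → after 1×micro: 0 ⇒ (c0=0, c1=0)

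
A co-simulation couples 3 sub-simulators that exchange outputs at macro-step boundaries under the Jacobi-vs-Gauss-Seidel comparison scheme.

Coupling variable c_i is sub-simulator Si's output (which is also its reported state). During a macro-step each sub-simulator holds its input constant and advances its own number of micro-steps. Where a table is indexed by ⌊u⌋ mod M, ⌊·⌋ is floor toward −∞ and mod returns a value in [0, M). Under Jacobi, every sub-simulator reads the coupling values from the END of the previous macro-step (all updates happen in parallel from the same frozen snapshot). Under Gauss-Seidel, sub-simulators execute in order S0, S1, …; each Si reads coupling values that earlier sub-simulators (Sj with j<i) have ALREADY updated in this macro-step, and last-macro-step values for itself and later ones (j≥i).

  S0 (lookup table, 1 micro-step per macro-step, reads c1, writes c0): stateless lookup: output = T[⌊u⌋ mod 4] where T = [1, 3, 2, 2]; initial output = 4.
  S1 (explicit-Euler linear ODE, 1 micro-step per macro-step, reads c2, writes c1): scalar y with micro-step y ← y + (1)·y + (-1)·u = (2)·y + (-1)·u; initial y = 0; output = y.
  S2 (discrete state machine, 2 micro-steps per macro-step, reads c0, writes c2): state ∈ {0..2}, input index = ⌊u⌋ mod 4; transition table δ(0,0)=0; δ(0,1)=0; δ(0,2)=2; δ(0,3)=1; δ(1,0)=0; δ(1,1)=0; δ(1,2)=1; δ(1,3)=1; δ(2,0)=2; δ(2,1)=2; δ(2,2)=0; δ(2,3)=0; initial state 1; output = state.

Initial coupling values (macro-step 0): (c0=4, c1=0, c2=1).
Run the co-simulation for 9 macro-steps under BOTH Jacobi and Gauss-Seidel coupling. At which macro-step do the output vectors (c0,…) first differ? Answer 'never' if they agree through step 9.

[Jacobi] macro 1: S0 reads c1=0 → after 1×micro: 1; S1 reads c2=1 → after 1×micro: -1; S2 reads c0=4 → after 2×micro: 0 ⇒ (c0=1, c1=-1, c2=0)
[Jacobi] macro 2: S0 reads c1=-1 → after 1×micro: 2; S1 reads c2=0 → after 1×micro: -2; S2 reads c0=1 → after 2×micro: 0 ⇒ (c0=2, c1=-2, c2=0)
[Jacobi] macro 3: S0 reads c1=-2 → after 1×micro: 2; S1 reads c2=0 → after 1×micro: -4; S2 reads c0=2 → after 2×micro: 0 ⇒ (c0=2, c1=-4, c2=0)
[Jacobi] macro 4: S0 reads c1=-4 → after 1×micro: 1; S1 reads c2=0 → after 1×micro: -8; S2 reads c0=2 → after 2×micro: 0 ⇒ (c0=1, c1=-8, c2=0)
[Jacobi] macro 5: S0 reads c1=-8 → after 1×micro: 1; S1 reads c2=0 → after 1×micro: -16; S2 reads c0=1 → after 2×micro: 0 ⇒ (c0=1, c1=-16, c2=0)
[Jacobi] macro 6: S0 reads c1=-16 → after 1×micro: 1; S1 reads c2=0 → after 1×micro: -32; S2 reads c0=1 → after 2×micro: 0 ⇒ (c0=1, c1=-32, c2=0)
[Jacobi] macro 7: S0 reads c1=-32 → after 1×micro: 1; S1 reads c2=0 → after 1×micro: -64; S2 reads c0=1 → after 2×micro: 0 ⇒ (c0=1, c1=-64, c2=0)
[Jacobi] macro 8: S0 reads c1=-64 → after 1×micro: 1; S1 reads c2=0 → after 1×micro: -128; S2 reads c0=1 → after 2×micro: 0 ⇒ (c0=1, c1=-128, c2=0)
[Jacobi] macro 9: S0 reads c1=-128 → after 1×micro: 1; S1 reads c2=0 → after 1×micro: -256; S2 reads c0=1 → after 2×micro: 0 ⇒ (c0=1, c1=-256, c2=0)
[Gauss-Seidel] macro 1: S0 reads c1=0 → after 1×micro: 1; S1 reads c2=1 → after 1×micro: -1; S2 reads c0=1 → after 2×micro: 0 ⇒ (c0=1, c1=-1, c2=0)
[Gauss-Seidel] macro 2: S0 reads c1=-1 → after 1×micro: 2; S1 reads c2=0 → after 1×micro: -2; S2 reads c0=2 → after 2×micro: 0 ⇒ (c0=2, c1=-2, c2=0)
[Gauss-Seidel] macro 3: S0 reads c1=-2 → after 1×micro: 2; S1 reads c2=0 → after 1×micro: -4; S2 reads c0=2 → after 2×micro: 0 ⇒ (c0=2, c1=-4, c2=0)
[Gauss-Seidel] macro 4: S0 reads c1=-4 → after 1×micro: 1; S1 reads c2=0 → after 1×micro: -8; S2 reads c0=1 → after 2×micro: 0 ⇒ (c0=1, c1=-8, c2=0)
[Gauss-Seidel] macro 5: S0 reads c1=-8 → after 1×micro: 1; S1 reads c2=0 → after 1×micro: -16; S2 reads c0=1 → after 2×micro: 0 ⇒ (c0=1, c1=-16, c2=0)
[Gauss-Seidel] macro 6: S0 reads c1=-16 → after 1×micro: 1; S1 reads c2=0 → after 1×micro: -32; S2 reads c0=1 → after 2×micro: 0 ⇒ (c0=1, c1=-32, c2=0)
[Gauss-Seidel] macro 7: S0 reads c1=-32 → after 1×micro: 1; S1 reads c2=0 → after 1×micro: -64; S2 reads c0=1 → after 2×micro: 0 ⇒ (c0=1, c1=-64, c2=0)
[Gauss-Seidel] macro 8: S0 reads c1=-64 → after 1×micro: 1; S1 reads c2=0 → after 1×micro: -128; S2 reads c0=1 → after 2×micro: 0 ⇒ (c0=1, c1=-128, c2=0)
[Gauss-Seidel] macro 9: S0 reads c1=-128 → after 1×micro: 1; S1 reads c2=0 → after 1×micro: -256; S2 reads c0=1 → after 2×micro: 0 ⇒ (c0=1, c1=-256, c2=0)

first divergence at macro-step: never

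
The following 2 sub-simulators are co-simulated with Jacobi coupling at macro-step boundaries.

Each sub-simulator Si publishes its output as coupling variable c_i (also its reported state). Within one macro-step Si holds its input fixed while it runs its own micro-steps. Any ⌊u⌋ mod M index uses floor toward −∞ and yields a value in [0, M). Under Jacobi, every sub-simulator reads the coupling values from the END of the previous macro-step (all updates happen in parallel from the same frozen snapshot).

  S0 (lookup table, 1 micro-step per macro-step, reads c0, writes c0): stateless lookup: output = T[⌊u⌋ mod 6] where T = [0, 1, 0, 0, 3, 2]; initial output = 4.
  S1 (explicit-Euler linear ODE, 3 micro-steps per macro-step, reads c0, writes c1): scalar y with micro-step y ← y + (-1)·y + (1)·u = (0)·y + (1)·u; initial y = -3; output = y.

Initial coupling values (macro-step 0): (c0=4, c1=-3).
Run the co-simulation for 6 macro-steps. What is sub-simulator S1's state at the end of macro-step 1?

S1 state at macro-step 1 = 4

macro 1: S0 reads c0=4 → after 1×micro: 3; S1 reads c0=4 → after 3×micro: 4 ⇒ (c0=3, c1=4)
macro 2: S0 reads c0=3 → after 1×micro: 0; S1 reads c0=3 → after 3×micro: 3 ⇒ (c0=0, c1=3)
macro 3: S0 reads c0=0 → after 1×micro: 0; S1 reads c0=0 → after 3×micro: 0 ⇒ (c0=0, c1=0)
macro 4: S0 reads c0=0 → after 1×micro: 0; S1 reads c0=0 → after 3×micro: 0 ⇒ (c0=0, c1=0)
macro 5: S0 reads c0=0 → after 1×micro: 0; S1 reads c0=0 → after 3×micro: 0 ⇒ (c0=0, c1=0)
macro 6: S0 reads c0=0 → after 1×micro: 0; S1 reads c0=0 → after 3×micro: 0 ⇒ (c0=0, c1=0)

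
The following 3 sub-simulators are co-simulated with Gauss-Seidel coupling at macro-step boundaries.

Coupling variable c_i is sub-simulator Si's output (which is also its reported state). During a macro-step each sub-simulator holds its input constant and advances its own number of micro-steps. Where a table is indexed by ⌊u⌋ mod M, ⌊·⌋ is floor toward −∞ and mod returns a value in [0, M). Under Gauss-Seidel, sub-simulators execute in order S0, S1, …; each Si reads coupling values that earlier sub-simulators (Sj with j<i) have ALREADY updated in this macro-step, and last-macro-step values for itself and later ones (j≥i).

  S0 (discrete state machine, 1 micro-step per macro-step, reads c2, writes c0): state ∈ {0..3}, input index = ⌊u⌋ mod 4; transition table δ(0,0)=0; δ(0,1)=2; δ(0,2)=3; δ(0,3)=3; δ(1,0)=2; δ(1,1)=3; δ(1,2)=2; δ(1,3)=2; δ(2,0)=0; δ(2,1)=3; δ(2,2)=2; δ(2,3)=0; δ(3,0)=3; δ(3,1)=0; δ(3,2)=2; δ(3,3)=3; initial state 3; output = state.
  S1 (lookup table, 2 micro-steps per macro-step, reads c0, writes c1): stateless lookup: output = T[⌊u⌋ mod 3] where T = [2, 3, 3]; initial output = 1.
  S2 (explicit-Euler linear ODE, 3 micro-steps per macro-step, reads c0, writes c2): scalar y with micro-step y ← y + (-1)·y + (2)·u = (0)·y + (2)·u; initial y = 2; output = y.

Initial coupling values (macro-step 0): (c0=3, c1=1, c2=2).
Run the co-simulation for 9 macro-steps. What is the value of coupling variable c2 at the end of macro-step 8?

c2 at macro-step 8 = 0

macro 1: S0 reads c2=2 → after 1×micro: 2; S1 reads c0=2 → after 2×micro: 3; S2 reads c0=2 → after 3×micro: 4 ⇒ (c0=2, c1=3, c2=4)
macro 2: S0 reads c2=4 → after 1×micro: 0; S1 reads c0=0 → after 2×micro: 2; S2 reads c0=0 → after 3×micro: 0 ⇒ (c0=0, c1=2, c2=0)
macro 3: S0 reads c2=0 → after 1×micro: 0; S1 reads c0=0 → after 2×micro: 2; S2 reads c0=0 → after 3×micro: 0 ⇒ (c0=0, c1=2, c2=0)
macro 4: S0 reads c2=0 → after 1×micro: 0; S1 reads c0=0 → after 2×micro: 2; S2 reads c0=0 → after 3×micro: 0 ⇒ (c0=0, c1=2, c2=0)
macro 5: S0 reads c2=0 → after 1×micro: 0; S1 reads c0=0 → after 2×micro: 2; S2 reads c0=0 → after 3×micro: 0 ⇒ (c0=0, c1=2, c2=0)
macro 6: S0 reads c2=0 → after 1×micro: 0; S1 reads c0=0 → after 2×micro: 2; S2 reads c0=0 → after 3×micro: 0 ⇒ (c0=0, c1=2, c2=0)
macro 7: S0 reads c2=0 → after 1×micro: 0; S1 reads c0=0 → after 2×micro: 2; S2 reads c0=0 → after 3×micro: 0 ⇒ (c0=0, c1=2, c2=0)
macro 8: S0 reads c2=0 → after 1×micro: 0; S1 reads c0=0 → after 2×micro: 2; S2 reads c0=0 → after 3×micro: 0 ⇒ (c0=0, c1=2, c2=0)
macro 9: S0 reads c2=0 → after 1×micro: 0; S1 reads c0=0 → after 2×micro: 2; S2 reads c0=0 → after 3×micro: 0 ⇒ (c0=0, c1=2, c2=0)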